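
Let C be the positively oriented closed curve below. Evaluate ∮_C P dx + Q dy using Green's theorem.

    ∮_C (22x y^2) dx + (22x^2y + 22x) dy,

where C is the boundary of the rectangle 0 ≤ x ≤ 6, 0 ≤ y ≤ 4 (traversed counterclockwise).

Green's theorem converts the closed line integral into a double integral over the enclosed region D:

    ∮_C P dx + Q dy = ∬_D (∂Q/∂x - ∂P/∂y) dA.

Here P = 22x y^2, Q = 22x^2y + 22x, so

    ∂Q/∂x = 44x y + 22,    ∂P/∂y = 44x y,
    ∂Q/∂x - ∂P/∂y = 22.

D is the region 0 ≤ x ≤ 6, 0 ≤ y ≤ 4. Evaluating the double integral:

    ∬_D (22) dA = ∫_0^{6} ∫_0^{4} (22) dy dx.

Inner (y from 0 to 4): 88.
Outer (x from 0 to 6): 528.

Therefore ∮_C P dx + Q dy = 528.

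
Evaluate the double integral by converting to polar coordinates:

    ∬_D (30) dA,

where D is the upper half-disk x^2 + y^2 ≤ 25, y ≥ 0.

The region D is 0 ≤ r ≤ 5, 0 ≤ θ ≤ π in polar coordinates, where x = r cos(θ), y = r sin(θ), and dA = r dr dθ.

Under the substitution, the integrand becomes 30, so

    ∬_D (30) dA = ∫_{0}^{π} ∫_{0}^{5} (30) · r dr dθ.

Inner integral (in r): ∫_{0}^{5} (30) · r dr = 375.

Outer integral (in θ): ∫_{0}^{π} (375) dθ = 375π.

Therefore ∬_D (30) dA = 375π.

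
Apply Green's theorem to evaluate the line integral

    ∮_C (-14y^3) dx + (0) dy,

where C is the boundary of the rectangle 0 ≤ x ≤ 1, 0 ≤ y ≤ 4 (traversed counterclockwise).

Green's theorem converts the closed line integral into a double integral over the enclosed region D:

    ∮_C P dx + Q dy = ∬_D (∂Q/∂x - ∂P/∂y) dA.

Here P = -14y^3, Q = 0, so

    ∂Q/∂x = 0,    ∂P/∂y = -42y^2,
    ∂Q/∂x - ∂P/∂y = 42y^2.

D is the region 0 ≤ x ≤ 1, 0 ≤ y ≤ 4. Evaluating the double integral:

    ∬_D (42y^2) dA = ∫_0^{1} ∫_0^{4} (42y^2) dy dx.

Inner (y from 0 to 4): 896.
Outer (x from 0 to 1): 896.

Therefore ∮_C P dx + Q dy = 896.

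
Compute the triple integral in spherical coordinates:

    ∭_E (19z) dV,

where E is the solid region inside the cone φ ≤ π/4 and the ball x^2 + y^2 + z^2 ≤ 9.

In spherical coordinates, x = ρ sin(φ) cos(θ), y = ρ sin(φ) sin(θ), z = ρ cos(φ), and dV = ρ^2 sin(φ) dρ dφ dθ.

The integrand becomes 19ρ cos(φ), so

    ∭_E (19z) dV = ∫_{0}^{2π} ∫_{0}^{π/4} ∫_{0}^{3} (19ρ cos(φ)) · ρ^2 sin(φ) dρ dφ dθ.

Inner (ρ): 1539sin(2φ)/8.
Middle (φ): 1539/16.
Outer (θ): 1539π/8.

Therefore the triple integral equals 1539π/8.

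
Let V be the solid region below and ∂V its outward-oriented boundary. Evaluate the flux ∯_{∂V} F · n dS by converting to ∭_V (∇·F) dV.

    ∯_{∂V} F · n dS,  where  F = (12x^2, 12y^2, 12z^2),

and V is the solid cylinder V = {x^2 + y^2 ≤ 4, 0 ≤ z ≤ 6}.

By the divergence theorem,

    ∯_{∂V} F · n dS = ∭_V (∇ · F) dV.

Compute the divergence:
    ∇ · F = ∂F_x/∂x + ∂F_y/∂y + ∂F_z/∂z = 24x + 24y + 24z.

In cylindrical coordinates, x = r cos(θ), y = r sin(θ), z = z, dV = r dr dθ dz, with 0 ≤ r ≤ 2, 0 ≤ θ ≤ 2π, 0 ≤ z ≤ 6.

The integrand, after substitution and multiplying by the volume element, becomes (24sqrt(2)r sin(θ + π/4) + 24z) · r, so

    ∭_V (∇·F) dV = ∫_0^{2π} ∫_0^{2} ∫_0^{6} (24sqrt(2)r sin(θ + π/4) + 24z) · r dz dr dθ.

Inner (z from 0 to 6): 144r (sqrt(2)r sin(θ + π/4) + 3).
Middle (r from 0 to 2): 384sqrt(2)sin(θ + π/4) + 864.
Outer (θ from 0 to 2π): 1728π.

Therefore ∯_{∂V} F · n dS = 1728π.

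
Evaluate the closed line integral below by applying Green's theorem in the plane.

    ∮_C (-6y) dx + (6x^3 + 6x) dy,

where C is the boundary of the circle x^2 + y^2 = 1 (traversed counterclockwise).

Green's theorem converts the closed line integral into a double integral over the enclosed region D:

    ∮_C P dx + Q dy = ∬_D (∂Q/∂x - ∂P/∂y) dA.

Here P = -6y, Q = 6x^3 + 6x, so

    ∂Q/∂x = 18x^2 + 6,    ∂P/∂y = -6,
    ∂Q/∂x - ∂P/∂y = 18x^2 + 12.

D is the region x^2 + y^2 ≤ 1. Evaluating the double integral:

In polar coordinates (x = r cos θ, y = r sin θ, dA = r dr dθ) the integrand becomes 18r^2cos(θ)^2 + 12, so

    ∬_D (18x^2 + 12) dA = ∫_0^{2π} ∫_0^{1} (18r^2cos(θ)^2 + 12) · r dr dθ.

Inner (r from 0 to 1): 9cos(θ)^2/2 + 6.
Outer (θ from 0 to 2π): 33π/2.

Therefore ∮_C P dx + Q dy = 33π/2.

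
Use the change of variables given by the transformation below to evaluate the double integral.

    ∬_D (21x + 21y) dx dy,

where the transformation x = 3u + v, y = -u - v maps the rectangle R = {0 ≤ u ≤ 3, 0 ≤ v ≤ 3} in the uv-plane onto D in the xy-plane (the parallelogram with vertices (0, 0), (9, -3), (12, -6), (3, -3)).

Compute the Jacobian determinant of (x, y) with respect to (u, v):

    ∂(x,y)/∂(u,v) = | 3  1 | = (3)(-1) - (1)(-1) = -2.
                   | -1  -1 |

Its absolute value is |J| = 2 (the area scaling factor).

Substituting x = 3u + v, y = -u - v into the integrand,

    21x + 21y → 42u,

so the integral becomes

    ∬_R (42u) · |J| du dv = ∫_0^3 ∫_0^3 (84u) dv du.

Inner (v): 252u.
Outer (u): 1134.

Therefore ∬_D (21x + 21y) dx dy = 1134.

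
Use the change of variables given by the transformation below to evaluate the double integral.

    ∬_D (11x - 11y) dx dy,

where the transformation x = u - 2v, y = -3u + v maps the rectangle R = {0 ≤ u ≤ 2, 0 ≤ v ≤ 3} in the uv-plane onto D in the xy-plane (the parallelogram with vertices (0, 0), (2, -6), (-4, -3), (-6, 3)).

Compute the Jacobian determinant of (x, y) with respect to (u, v):

    ∂(x,y)/∂(u,v) = | 1  -2 | = (1)(1) - (-2)(-3) = -5.
                   | -3  1 |

Its absolute value is |J| = 5 (the area scaling factor).

Substituting x = u - 2v, y = -3u + v into the integrand,

    11x - 11y → 44u - 33v,

so the integral becomes

    ∬_R (44u - 33v) · |J| du dv = ∫_0^2 ∫_0^3 (220u - 165v) dv du.

Inner (v): 660u - 1485/2.
Outer (u): -165.

Therefore ∬_D (11x - 11y) dx dy = -165.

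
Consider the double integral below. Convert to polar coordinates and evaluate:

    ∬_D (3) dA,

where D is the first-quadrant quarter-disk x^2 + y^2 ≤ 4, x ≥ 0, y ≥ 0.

The region D is 0 ≤ r ≤ 2, 0 ≤ θ ≤ π/2 in polar coordinates, where x = r cos(θ), y = r sin(θ), and dA = r dr dθ.

Under the substitution, the integrand becomes 3, so

    ∬_D (3) dA = ∫_{0}^{π/2} ∫_{0}^{2} (3) · r dr dθ.

Inner integral (in r): ∫_{0}^{2} (3) · r dr = 6.

Outer integral (in θ): ∫_{0}^{π/2} (6) dθ = 3π.

Therefore ∬_D (3) dA = 3π.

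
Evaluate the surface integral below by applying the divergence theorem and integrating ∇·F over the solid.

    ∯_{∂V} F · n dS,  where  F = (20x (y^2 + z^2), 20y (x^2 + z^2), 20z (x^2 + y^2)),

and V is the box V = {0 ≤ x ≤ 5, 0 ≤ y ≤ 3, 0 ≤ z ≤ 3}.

By the divergence theorem,

    ∯_{∂V} F · n dS = ∭_V (∇ · F) dV.

Compute the divergence:
    ∇ · F = ∂F_x/∂x + ∂F_y/∂y + ∂F_z/∂z = 20y^2 + 20z^2 + 20x^2 + 20z^2 + 20x^2 + 20y^2 = 40x^2 + 40y^2 + 40z^2.

V is a rectangular box, so dV = dx dy dz with 0 ≤ x ≤ 5, 0 ≤ y ≤ 3, 0 ≤ z ≤ 3.

Integrate (40x^2 + 40y^2 + 40z^2) over V as an iterated integral:

    ∭_V (∇·F) dV = ∫_0^{5} ∫_0^{3} ∫_0^{3} (40x^2 + 40y^2 + 40z^2) dz dy dx.

Inner (z from 0 to 3): 120x^2 + 120y^2 + 360.
Middle (y from 0 to 3): 360x^2 + 2160.
Outer (x from 0 to 5): 25800.

Therefore ∯_{∂V} F · n dS = 25800.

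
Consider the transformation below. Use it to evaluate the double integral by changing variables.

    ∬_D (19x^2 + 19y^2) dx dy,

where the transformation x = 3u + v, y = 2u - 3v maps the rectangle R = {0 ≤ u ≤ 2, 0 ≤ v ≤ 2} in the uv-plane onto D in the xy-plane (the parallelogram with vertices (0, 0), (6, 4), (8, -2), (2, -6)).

Compute the Jacobian determinant of (x, y) with respect to (u, v):

    ∂(x,y)/∂(u,v) = | 3  1 | = (3)(-3) - (1)(2) = -11.
                   | 2  -3 |

Its absolute value is |J| = 11 (the area scaling factor).

Substituting x = 3u + v, y = 2u - 3v into the integrand,

    19x^2 + 19y^2 → 247u^2 - 114u v + 190v^2,

so the integral becomes

    ∬_R (247u^2 - 114u v + 190v^2) · |J| du dv = ∫_0^2 ∫_0^2 (2717u^2 - 1254u v + 2090v^2) dv du.

Inner (v): 5434u^2 - 2508u + 16720/3.
Outer (u): 61864/3.

Therefore ∬_D (19x^2 + 19y^2) dx dy = 61864/3.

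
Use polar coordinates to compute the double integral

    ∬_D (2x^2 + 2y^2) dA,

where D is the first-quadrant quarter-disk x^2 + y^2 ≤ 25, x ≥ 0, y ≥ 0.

The region D is 0 ≤ r ≤ 5, 0 ≤ θ ≤ π/2 in polar coordinates, where x = r cos(θ), y = r sin(θ), and dA = r dr dθ.

Under the substitution, the integrand becomes 2r^2, so

    ∬_D (2x^2 + 2y^2) dA = ∫_{0}^{π/2} ∫_{0}^{5} (2r^2) · r dr dθ.

Inner integral (in r): ∫_{0}^{5} (2r^2) · r dr = 625/2.

Outer integral (in θ): ∫_{0}^{π/2} (625/2) dθ = 625π/4.

Therefore ∬_D (2x^2 + 2y^2) dA = 625π/4.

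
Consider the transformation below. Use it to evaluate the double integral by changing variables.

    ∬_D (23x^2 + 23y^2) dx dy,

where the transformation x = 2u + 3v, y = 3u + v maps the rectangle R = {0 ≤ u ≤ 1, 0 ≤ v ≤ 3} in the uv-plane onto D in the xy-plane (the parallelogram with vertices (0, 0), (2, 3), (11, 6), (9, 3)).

Compute the Jacobian determinant of (x, y) with respect to (u, v):

    ∂(x,y)/∂(u,v) = | 2  3 | = (2)(1) - (3)(3) = -7.
                   | 3  1 |

Its absolute value is |J| = 7 (the area scaling factor).

Substituting x = 2u + 3v, y = 3u + v into the integrand,

    23x^2 + 23y^2 → 299u^2 + 414u v + 230v^2,

so the integral becomes

    ∬_R (299u^2 + 414u v + 230v^2) · |J| du dv = ∫_0^1 ∫_0^3 (2093u^2 + 2898u v + 1610v^2) dv du.

Inner (v): 6279u^2 + 13041u + 14490.
Outer (u): 46207/2.

Therefore ∬_D (23x^2 + 23y^2) dx dy = 46207/2.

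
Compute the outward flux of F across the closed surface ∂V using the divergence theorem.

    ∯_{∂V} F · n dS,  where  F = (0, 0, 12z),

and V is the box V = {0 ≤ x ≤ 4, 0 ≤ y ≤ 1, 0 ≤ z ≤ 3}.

By the divergence theorem,

    ∯_{∂V} F · n dS = ∭_V (∇ · F) dV.

Compute the divergence:
    ∇ · F = ∂F_x/∂x + ∂F_y/∂y + ∂F_z/∂z = 0 + 0 + 12 = 12.

V is a rectangular box, so dV = dx dy dz with 0 ≤ x ≤ 4, 0 ≤ y ≤ 1, 0 ≤ z ≤ 3.

Integrate (12) over V as an iterated integral:

    ∭_V (∇·F) dV = ∫_0^{4} ∫_0^{1} ∫_0^{3} (12) dz dy dx.

Inner (z from 0 to 3): 36.
Middle (y from 0 to 1): 36.
Outer (x from 0 to 4): 144.

Therefore ∯_{∂V} F · n dS = 144.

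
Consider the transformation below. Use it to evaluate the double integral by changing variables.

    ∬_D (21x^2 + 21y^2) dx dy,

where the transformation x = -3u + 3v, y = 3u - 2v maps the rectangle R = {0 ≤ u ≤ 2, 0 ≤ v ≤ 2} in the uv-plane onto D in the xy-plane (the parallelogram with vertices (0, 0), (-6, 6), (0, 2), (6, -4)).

Compute the Jacobian determinant of (x, y) with respect to (u, v):

    ∂(x,y)/∂(u,v) = | -3  3 | = (-3)(-2) - (3)(3) = -3.
                   | 3  -2 |

Its absolute value is |J| = 3 (the area scaling factor).

Substituting x = -3u + 3v, y = 3u - 2v into the integrand,

    21x^2 + 21y^2 → 378u^2 - 630u v + 273v^2,

so the integral becomes

    ∬_R (378u^2 - 630u v + 273v^2) · |J| du dv = ∫_0^2 ∫_0^2 (1134u^2 - 1890u v + 819v^2) dv du.

Inner (v): 2268u^2 - 3780u + 2184.
Outer (u): 2856.

Therefore ∬_D (21x^2 + 21y^2) dx dy = 2856.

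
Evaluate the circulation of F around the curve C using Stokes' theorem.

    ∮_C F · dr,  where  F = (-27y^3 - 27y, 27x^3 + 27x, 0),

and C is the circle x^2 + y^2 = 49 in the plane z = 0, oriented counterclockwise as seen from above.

Let S be the flat disk x^2 + y^2 ≤ 49 in the plane z = 0, with upward unit normal n̂ = ẑ. By Stokes' theorem,

    ∮_C F · dr = ∬_S (∇ × F) · n̂ dS = ∬_D (curl F)_z dA,

where D is the disk x^2 + y^2 ≤ 49.

Compute the curl of F = (-27y^3 - 27y, 27x^3 + 27x, 0):
    (∇ × F)_x = ∂F_z/∂y - ∂F_y/∂z = 0,
    (∇ × F)_y = ∂F_x/∂z - ∂F_z/∂x = 0,
    (∇ × F)_z = ∂F_y/∂x - ∂F_x/∂y = 81x^2 + 81y^2 + 54.

On z = 0, (curl F)_z = 81x^2 + 81y^2 + 54.

Convert to polar (x = r cos θ, y = r sin θ, dA = r dr dθ); the integrand becomes 81r^2 + 54, so

    ∬_D (curl F)_z dA = ∫_0^{2π} ∫_0^{7} (81r^2 + 54) · r dr dθ.

Inner (r from 0 to 7): 199773/4.
Outer (θ from 0 to 2π): 199773π/2.

Therefore ∮_C F · dr = 199773π/2.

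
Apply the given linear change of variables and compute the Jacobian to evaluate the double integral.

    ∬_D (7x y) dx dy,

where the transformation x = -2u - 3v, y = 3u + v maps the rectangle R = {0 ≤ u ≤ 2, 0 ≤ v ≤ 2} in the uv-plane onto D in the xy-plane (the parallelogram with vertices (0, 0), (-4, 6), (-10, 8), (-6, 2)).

Compute the Jacobian determinant of (x, y) with respect to (u, v):

    ∂(x,y)/∂(u,v) = | -2  -3 | = (-2)(1) - (-3)(3) = 7.
                   | 3  1 |

Its absolute value is |J| = 7 (the area scaling factor).

Substituting x = -2u - 3v, y = 3u + v into the integrand,

    7x y → -42u^2 - 77u v - 21v^2,

so the integral becomes

    ∬_R (-42u^2 - 77u v - 21v^2) · |J| du dv = ∫_0^2 ∫_0^2 (-294u^2 - 539u v - 147v^2) dv du.

Inner (v): -588u^2 - 1078u - 392.
Outer (u): -4508.

Therefore ∬_D (7x y) dx dy = -4508.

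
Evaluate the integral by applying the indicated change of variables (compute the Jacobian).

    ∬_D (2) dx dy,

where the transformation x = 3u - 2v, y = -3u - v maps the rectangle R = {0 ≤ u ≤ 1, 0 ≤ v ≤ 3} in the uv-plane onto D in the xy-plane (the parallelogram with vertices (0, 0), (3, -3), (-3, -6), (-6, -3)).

Compute the Jacobian determinant of (x, y) with respect to (u, v):

    ∂(x,y)/∂(u,v) = | 3  -2 | = (3)(-1) - (-2)(-3) = -9.
                   | -3  -1 |

Its absolute value is |J| = 9 (the area scaling factor).

Substituting x = 3u - 2v, y = -3u - v into the integrand,

    2 → 2,

so the integral becomes

    ∬_R (2) · |J| du dv = ∫_0^1 ∫_0^3 (18) dv du.

Inner (v): 54.
Outer (u): 54.

Therefore ∬_D (2) dx dy = 54.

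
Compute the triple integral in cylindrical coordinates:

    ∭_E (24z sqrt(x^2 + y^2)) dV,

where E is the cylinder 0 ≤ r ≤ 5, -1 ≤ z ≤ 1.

In cylindrical coordinates, x = r cos(θ), y = r sin(θ), z = z, and dV = r dr dθ dz.

The integrand becomes 24r z, so

    ∭_E (24z sqrt(x^2 + y^2)) dV = ∫_{0}^{2π} ∫_{0}^{5} ∫_{-1}^{1} (24r z) · r dz dr dθ.

Inner (z): 0.
Middle (r from 0 to 5): 0.
Outer (θ): 0.

Therefore the triple integral equals 0.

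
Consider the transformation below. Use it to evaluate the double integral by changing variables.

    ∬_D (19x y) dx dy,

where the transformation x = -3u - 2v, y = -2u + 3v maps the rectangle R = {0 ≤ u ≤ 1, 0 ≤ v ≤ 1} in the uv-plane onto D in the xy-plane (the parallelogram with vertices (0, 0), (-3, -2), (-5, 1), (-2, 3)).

Compute the Jacobian determinant of (x, y) with respect to (u, v):

    ∂(x,y)/∂(u,v) = | -3  -2 | = (-3)(3) - (-2)(-2) = -13.
                   | -2  3 |

Its absolute value is |J| = 13 (the area scaling factor).

Substituting x = -3u - 2v, y = -2u + 3v into the integrand,

    19x y → 114u^2 - 95u v - 114v^2,

so the integral becomes

    ∬_R (114u^2 - 95u v - 114v^2) · |J| du dv = ∫_0^1 ∫_0^1 (1482u^2 - 1235u v - 1482v^2) dv du.

Inner (v): 1482u^2 - 1235u/2 - 494.
Outer (u): -1235/4.

Therefore ∬_D (19x y) dx dy = -1235/4.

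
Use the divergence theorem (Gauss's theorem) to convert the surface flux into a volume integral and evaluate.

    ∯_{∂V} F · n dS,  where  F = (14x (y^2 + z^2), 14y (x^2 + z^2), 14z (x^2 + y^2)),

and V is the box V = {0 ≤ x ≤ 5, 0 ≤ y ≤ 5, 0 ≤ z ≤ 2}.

By the divergence theorem,

    ∯_{∂V} F · n dS = ∭_V (∇ · F) dV.

Compute the divergence:
    ∇ · F = ∂F_x/∂x + ∂F_y/∂y + ∂F_z/∂z = 14y^2 + 14z^2 + 14x^2 + 14z^2 + 14x^2 + 14y^2 = 28x^2 + 28y^2 + 28z^2.

V is a rectangular box, so dV = dx dy dz with 0 ≤ x ≤ 5, 0 ≤ y ≤ 5, 0 ≤ z ≤ 2.

Integrate (28x^2 + 28y^2 + 28z^2) over V as an iterated integral:

    ∭_V (∇·F) dV = ∫_0^{5} ∫_0^{5} ∫_0^{2} (28x^2 + 28y^2 + 28z^2) dz dy dx.

Inner (z from 0 to 2): 56x^2 + 56y^2 + 224/3.
Middle (y from 0 to 5): 280x^2 + 8120/3.
Outer (x from 0 to 5): 25200.

Therefore ∯_{∂V} F · n dS = 25200.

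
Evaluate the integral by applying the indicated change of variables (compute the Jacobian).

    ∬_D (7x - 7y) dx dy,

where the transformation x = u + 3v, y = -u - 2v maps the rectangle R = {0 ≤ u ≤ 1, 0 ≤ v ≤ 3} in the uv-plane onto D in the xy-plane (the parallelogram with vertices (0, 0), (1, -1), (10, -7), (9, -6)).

Compute the Jacobian determinant of (x, y) with respect to (u, v):

    ∂(x,y)/∂(u,v) = | 1  3 | = (1)(-2) - (3)(-1) = 1.
                   | -1  -2 |

Its absolute value is |J| = 1 (the area scaling factor).

Substituting x = u + 3v, y = -u - 2v into the integrand,

    7x - 7y → 14u + 35v,

so the integral becomes

    ∬_R (14u + 35v) · |J| du dv = ∫_0^1 ∫_0^3 (14u + 35v) dv du.

Inner (v): 42u + 315/2.
Outer (u): 357/2.

Therefore ∬_D (7x - 7y) dx dy = 357/2.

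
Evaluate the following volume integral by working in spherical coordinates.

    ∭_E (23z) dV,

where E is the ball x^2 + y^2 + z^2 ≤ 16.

In spherical coordinates, x = ρ sin(φ) cos(θ), y = ρ sin(φ) sin(θ), z = ρ cos(φ), and dV = ρ^2 sin(φ) dρ dφ dθ.

The integrand becomes 23ρ cos(φ), so

    ∭_E (23z) dV = ∫_{0}^{2π} ∫_{0}^{π} ∫_{0}^{4} (23ρ cos(φ)) · ρ^2 sin(φ) dρ dφ dθ.

Inner (ρ): 736sin(2φ).
Middle (φ): 0.
Outer (θ): 0.

Therefore the triple integral equals 0.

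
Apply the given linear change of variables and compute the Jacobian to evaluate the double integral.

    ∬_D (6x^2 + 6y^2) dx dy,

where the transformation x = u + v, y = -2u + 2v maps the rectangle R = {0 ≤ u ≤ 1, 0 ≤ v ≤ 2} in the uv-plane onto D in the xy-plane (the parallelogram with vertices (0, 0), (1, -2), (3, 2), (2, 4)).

Compute the Jacobian determinant of (x, y) with respect to (u, v):

    ∂(x,y)/∂(u,v) = | 1  1 | = (1)(2) - (1)(-2) = 4.
                   | -2  2 |

Its absolute value is |J| = 4 (the area scaling factor).

Substituting x = u + v, y = -2u + 2v into the integrand,

    6x^2 + 6y^2 → 30u^2 - 36u v + 30v^2,

so the integral becomes

    ∬_R (30u^2 - 36u v + 30v^2) · |J| du dv = ∫_0^1 ∫_0^2 (120u^2 - 144u v + 120v^2) dv du.

Inner (v): 240u^2 - 288u + 320.
Outer (u): 256.

Therefore ∬_D (6x^2 + 6y^2) dx dy = 256.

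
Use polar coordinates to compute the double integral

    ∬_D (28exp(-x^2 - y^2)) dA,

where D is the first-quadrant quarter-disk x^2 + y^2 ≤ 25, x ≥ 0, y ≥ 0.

The region D is 0 ≤ r ≤ 5, 0 ≤ θ ≤ π/2 in polar coordinates, where x = r cos(θ), y = r sin(θ), and dA = r dr dθ.

Under the substitution, the integrand becomes 28exp(-r^2), so

    ∬_D (28exp(-x^2 - y^2)) dA = ∫_{0}^{π/2} ∫_{0}^{5} (28exp(-r^2)) · r dr dθ.

Inner integral (in r): ∫_{0}^{5} (28exp(-r^2)) · r dr = 14 - 14exp(-25).

Outer integral (in θ): ∫_{0}^{π/2} (14 - 14exp(-25)) dθ = -7π exp(-25) + 7π.

Therefore ∬_D (28exp(-x^2 - y^2)) dA = -7π exp(-25) + 7π.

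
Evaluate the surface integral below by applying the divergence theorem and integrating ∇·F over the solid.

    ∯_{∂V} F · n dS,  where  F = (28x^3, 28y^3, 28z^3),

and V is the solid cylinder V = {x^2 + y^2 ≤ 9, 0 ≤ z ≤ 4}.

By the divergence theorem,

    ∯_{∂V} F · n dS = ∭_V (∇ · F) dV.

Compute the divergence:
    ∇ · F = ∂F_x/∂x + ∂F_y/∂y + ∂F_z/∂z = 84x^2 + 84y^2 + 84z^2.

In cylindrical coordinates, x = r cos(θ), y = r sin(θ), z = z, dV = r dr dθ dz, with 0 ≤ r ≤ 3, 0 ≤ θ ≤ 2π, 0 ≤ z ≤ 4.

The integrand, after substitution and multiplying by the volume element, becomes (84r^2 + 84z^2) · r, so

    ∭_V (∇·F) dV = ∫_0^{2π} ∫_0^{3} ∫_0^{4} (84r^2 + 84z^2) · r dz dr dθ.

Inner (z from 0 to 4): 336r^3 + 1792r.
Middle (r from 0 to 3): 14868.
Outer (θ from 0 to 2π): 29736π.

Therefore ∯_{∂V} F · n dS = 29736π.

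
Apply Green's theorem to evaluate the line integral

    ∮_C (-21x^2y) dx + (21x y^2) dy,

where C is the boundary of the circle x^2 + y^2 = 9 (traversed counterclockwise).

Green's theorem converts the closed line integral into a double integral over the enclosed region D:

    ∮_C P dx + Q dy = ∬_D (∂Q/∂x - ∂P/∂y) dA.

Here P = -21x^2y, Q = 21x y^2, so

    ∂Q/∂x = 21y^2,    ∂P/∂y = -21x^2,
    ∂Q/∂x - ∂P/∂y = 21x^2 + 21y^2.

D is the region x^2 + y^2 ≤ 9. Evaluating the double integral:

In polar coordinates (x = r cos θ, y = r sin θ, dA = r dr dθ) the integrand becomes 21r^2, so

    ∬_D (21x^2 + 21y^2) dA = ∫_0^{2π} ∫_0^{3} (21r^2) · r dr dθ.

Inner (r from 0 to 3): 1701/4.
Outer (θ from 0 to 2π): 1701π/2.

Therefore ∮_C P dx + Q dy = 1701π/2.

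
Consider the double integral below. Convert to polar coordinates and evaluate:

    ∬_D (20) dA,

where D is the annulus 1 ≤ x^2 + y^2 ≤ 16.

The region D is 1 ≤ r ≤ 4, 0 ≤ θ ≤ 2π in polar coordinates, where x = r cos(θ), y = r sin(θ), and dA = r dr dθ.

Under the substitution, the integrand becomes 20, so

    ∬_D (20) dA = ∫_{0}^{2π} ∫_{1}^{4} (20) · r dr dθ.

Inner integral (in r): ∫_{1}^{4} (20) · r dr = 150.

Outer integral (in θ): ∫_{0}^{2π} (150) dθ = 300π.

Therefore ∬_D (20) dA = 300π.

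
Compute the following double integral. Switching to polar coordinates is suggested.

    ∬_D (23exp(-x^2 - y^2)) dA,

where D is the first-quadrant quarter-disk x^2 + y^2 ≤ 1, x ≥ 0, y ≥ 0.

The region D is 0 ≤ r ≤ 1, 0 ≤ θ ≤ π/2 in polar coordinates, where x = r cos(θ), y = r sin(θ), and dA = r dr dθ.

Under the substitution, the integrand becomes 23exp(-r^2), so

    ∬_D (23exp(-x^2 - y^2)) dA = ∫_{0}^{π/2} ∫_{0}^{1} (23exp(-r^2)) · r dr dθ.

Inner integral (in r): ∫_{0}^{1} (23exp(-r^2)) · r dr = 23/2 - 23exp(-1)/2.

Outer integral (in θ): ∫_{0}^{π/2} (23/2 - 23exp(-1)/2) dθ = -23π (1 - e)exp(-1)/4.

Therefore ∬_D (23exp(-x^2 - y^2)) dA = -23π (1 - e)exp(-1)/4.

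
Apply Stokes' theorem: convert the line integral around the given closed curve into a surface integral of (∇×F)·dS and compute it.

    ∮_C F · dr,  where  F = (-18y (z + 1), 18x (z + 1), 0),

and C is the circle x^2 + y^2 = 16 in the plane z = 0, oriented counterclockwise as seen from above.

Let S be the flat disk x^2 + y^2 ≤ 16 in the plane z = 0, with upward unit normal n̂ = ẑ. By Stokes' theorem,

    ∮_C F · dr = ∬_S (∇ × F) · n̂ dS = ∬_D (curl F)_z dA,

where D is the disk x^2 + y^2 ≤ 16.

Compute the curl of F = (-18y (z + 1), 18x (z + 1), 0):
    (∇ × F)_x = ∂F_z/∂y - ∂F_y/∂z = -18x,
    (∇ × F)_y = ∂F_x/∂z - ∂F_z/∂x = -18y,
    (∇ × F)_z = ∂F_y/∂x - ∂F_x/∂y = 36z + 36.

On z = 0, (curl F)_z = 36.

Convert to polar (x = r cos θ, y = r sin θ, dA = r dr dθ); the integrand becomes 36, so

    ∬_D (curl F)_z dA = ∫_0^{2π} ∫_0^{4} (36) · r dr dθ.

Inner (r from 0 to 4): 288.
Outer (θ from 0 to 2π): 576π.

Therefore ∮_C F · dr = 576π.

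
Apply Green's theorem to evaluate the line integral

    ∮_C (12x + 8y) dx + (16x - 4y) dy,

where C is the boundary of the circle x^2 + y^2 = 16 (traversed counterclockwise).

Green's theorem converts the closed line integral into a double integral over the enclosed region D:

    ∮_C P dx + Q dy = ∬_D (∂Q/∂x - ∂P/∂y) dA.

Here P = 12x + 8y, Q = 16x - 4y, so

    ∂Q/∂x = 16,    ∂P/∂y = 8,
    ∂Q/∂x - ∂P/∂y = 8.

D is the region x^2 + y^2 ≤ 16. Evaluating the double integral:

In polar coordinates (x = r cos θ, y = r sin θ, dA = r dr dθ) the integrand becomes 8, so

    ∬_D (8) dA = ∫_0^{2π} ∫_0^{4} (8) · r dr dθ.

Inner (r from 0 to 4): 64.
Outer (θ from 0 to 2π): 128π.

Therefore ∮_C P dx + Q dy = 128π.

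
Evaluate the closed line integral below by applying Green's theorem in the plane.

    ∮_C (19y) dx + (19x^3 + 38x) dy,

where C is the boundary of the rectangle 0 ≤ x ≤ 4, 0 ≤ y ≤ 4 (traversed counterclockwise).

Green's theorem converts the closed line integral into a double integral over the enclosed region D:

    ∮_C P dx + Q dy = ∬_D (∂Q/∂x - ∂P/∂y) dA.

Here P = 19y, Q = 19x^3 + 38x, so

    ∂Q/∂x = 57x^2 + 38,    ∂P/∂y = 19,
    ∂Q/∂x - ∂P/∂y = 57x^2 + 19.

D is the region 0 ≤ x ≤ 4, 0 ≤ y ≤ 4. Evaluating the double integral:

    ∬_D (57x^2 + 19) dA = ∫_0^{4} ∫_0^{4} (57x^2 + 19) dy dx.

Inner (y from 0 to 4): 228x^2 + 76.
Outer (x from 0 to 4): 5168.

Therefore ∮_C P dx + Q dy = 5168.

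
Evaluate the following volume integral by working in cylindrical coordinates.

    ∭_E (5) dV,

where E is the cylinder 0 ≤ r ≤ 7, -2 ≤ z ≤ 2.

In cylindrical coordinates, x = r cos(θ), y = r sin(θ), z = z, and dV = r dr dθ dz.

The integrand becomes 5, so

    ∭_E (5) dV = ∫_{0}^{2π} ∫_{0}^{7} ∫_{-2}^{2} (5) · r dz dr dθ.

Inner (z): 20r.
Middle (r from 0 to 7): 490.
Outer (θ): 980π.

Therefore the triple integral equals 980π.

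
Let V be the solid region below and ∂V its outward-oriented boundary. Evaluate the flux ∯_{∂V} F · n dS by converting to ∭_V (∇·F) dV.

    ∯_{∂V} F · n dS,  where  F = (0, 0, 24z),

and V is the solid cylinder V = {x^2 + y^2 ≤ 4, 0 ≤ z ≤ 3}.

By the divergence theorem,

    ∯_{∂V} F · n dS = ∭_V (∇ · F) dV.

Compute the divergence:
    ∇ · F = ∂F_x/∂x + ∂F_y/∂y + ∂F_z/∂z = 0 + 0 + 24 = 24.

In cylindrical coordinates, x = r cos(θ), y = r sin(θ), z = z, dV = r dr dθ dz, with 0 ≤ r ≤ 2, 0 ≤ θ ≤ 2π, 0 ≤ z ≤ 3.

The integrand, after substitution and multiplying by the volume element, becomes (24) · r, so

    ∭_V (∇·F) dV = ∫_0^{2π} ∫_0^{2} ∫_0^{3} (24) · r dz dr dθ.

Inner (z from 0 to 3): 72r.
Middle (r from 0 to 2): 144.
Outer (θ from 0 to 2π): 288π.

Therefore ∯_{∂V} F · n dS = 288π.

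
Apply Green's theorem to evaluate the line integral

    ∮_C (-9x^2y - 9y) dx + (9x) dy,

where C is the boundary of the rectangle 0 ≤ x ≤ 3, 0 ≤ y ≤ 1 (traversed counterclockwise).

Green's theorem converts the closed line integral into a double integral over the enclosed region D:

    ∮_C P dx + Q dy = ∬_D (∂Q/∂x - ∂P/∂y) dA.

Here P = -9x^2y - 9y, Q = 9x, so

    ∂Q/∂x = 9,    ∂P/∂y = -9x^2 - 9,
    ∂Q/∂x - ∂P/∂y = 9x^2 + 18.

D is the region 0 ≤ x ≤ 3, 0 ≤ y ≤ 1. Evaluating the double integral:

    ∬_D (9x^2 + 18) dA = ∫_0^{3} ∫_0^{1} (9x^2 + 18) dy dx.

Inner (y from 0 to 1): 9x^2 + 18.
Outer (x from 0 to 3): 135.

Therefore ∮_C P dx + Q dy = 135.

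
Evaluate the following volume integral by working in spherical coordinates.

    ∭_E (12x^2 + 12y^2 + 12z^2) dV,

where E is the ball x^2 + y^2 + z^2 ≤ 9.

In spherical coordinates, x = ρ sin(φ) cos(θ), y = ρ sin(φ) sin(θ), z = ρ cos(φ), and dV = ρ^2 sin(φ) dρ dφ dθ.

The integrand becomes 12ρ^2, so

    ∭_E (12x^2 + 12y^2 + 12z^2) dV = ∫_{0}^{2π} ∫_{0}^{π} ∫_{0}^{3} (12ρ^2) · ρ^2 sin(φ) dρ dφ dθ.

Inner (ρ): 2916sin(φ)/5.
Middle (φ): 5832/5.
Outer (θ): 11664π/5.

Therefore the triple integral equals 11664π/5.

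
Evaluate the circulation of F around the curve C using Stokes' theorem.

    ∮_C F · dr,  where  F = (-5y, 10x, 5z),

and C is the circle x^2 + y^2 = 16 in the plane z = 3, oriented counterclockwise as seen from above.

Let S be the flat disk x^2 + y^2 ≤ 16 in the plane z = 3, with upward unit normal n̂ = ẑ. By Stokes' theorem,

    ∮_C F · dr = ∬_S (∇ × F) · n̂ dS = ∬_D (curl F)_z dA,

where D is the disk x^2 + y^2 ≤ 16.

Compute the curl of F = (-5y, 10x, 5z):
    (∇ × F)_x = ∂F_z/∂y - ∂F_y/∂z = 0,
    (∇ × F)_y = ∂F_x/∂z - ∂F_z/∂x = 0,
    (∇ × F)_z = ∂F_y/∂x - ∂F_x/∂y = 15.

On z = 3, (curl F)_z = 15.

Convert to polar (x = r cos θ, y = r sin θ, dA = r dr dθ); the integrand becomes 15, so

    ∬_D (curl F)_z dA = ∫_0^{2π} ∫_0^{4} (15) · r dr dθ.

Inner (r from 0 to 4): 120.
Outer (θ from 0 to 2π): 240π.

Therefore ∮_C F · dr = 240π.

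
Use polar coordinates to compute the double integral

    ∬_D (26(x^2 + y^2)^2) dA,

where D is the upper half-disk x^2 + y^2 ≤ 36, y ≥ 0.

The region D is 0 ≤ r ≤ 6, 0 ≤ θ ≤ π in polar coordinates, where x = r cos(θ), y = r sin(θ), and dA = r dr dθ.

Under the substitution, the integrand becomes 26r^4, so

    ∬_D (26(x^2 + y^2)^2) dA = ∫_{0}^{π} ∫_{0}^{6} (26r^4) · r dr dθ.

Inner integral (in r): ∫_{0}^{6} (26r^4) · r dr = 202176.

Outer integral (in θ): ∫_{0}^{π} (202176) dθ = 202176π.

Therefore ∬_D (26(x^2 + y^2)^2) dA = 202176π.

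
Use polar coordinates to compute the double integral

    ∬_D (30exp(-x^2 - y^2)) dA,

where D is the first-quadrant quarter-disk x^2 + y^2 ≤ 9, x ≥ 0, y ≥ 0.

The region D is 0 ≤ r ≤ 3, 0 ≤ θ ≤ π/2 in polar coordinates, where x = r cos(θ), y = r sin(θ), and dA = r dr dθ.

Under the substitution, the integrand becomes 30exp(-r^2), so

    ∬_D (30exp(-x^2 - y^2)) dA = ∫_{0}^{π/2} ∫_{0}^{3} (30exp(-r^2)) · r dr dθ.

Inner integral (in r): ∫_{0}^{3} (30exp(-r^2)) · r dr = 15 - 15exp(-9).

Outer integral (in θ): ∫_{0}^{π/2} (15 - 15exp(-9)) dθ = -15π (1 - exp(9))exp(-9)/2.

Therefore ∬_D (30exp(-x^2 - y^2)) dA = -15π (1 - exp(9))exp(-9)/2.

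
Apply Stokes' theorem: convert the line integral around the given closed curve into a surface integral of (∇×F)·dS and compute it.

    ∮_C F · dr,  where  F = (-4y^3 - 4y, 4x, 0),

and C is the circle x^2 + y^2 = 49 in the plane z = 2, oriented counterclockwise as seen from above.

Let S be the flat disk x^2 + y^2 ≤ 49 in the plane z = 2, with upward unit normal n̂ = ẑ. By Stokes' theorem,

    ∮_C F · dr = ∬_S (∇ × F) · n̂ dS = ∬_D (curl F)_z dA,

where D is the disk x^2 + y^2 ≤ 49.

Compute the curl of F = (-4y^3 - 4y, 4x, 0):
    (∇ × F)_x = ∂F_z/∂y - ∂F_y/∂z = 0,
    (∇ × F)_y = ∂F_x/∂z - ∂F_z/∂x = 0,
    (∇ × F)_z = ∂F_y/∂x - ∂F_x/∂y = 12y^2 + 8.

On z = 2, (curl F)_z = 12y^2 + 8.

Convert to polar (x = r cos θ, y = r sin θ, dA = r dr dθ); the integrand becomes 12r^2sin(θ)^2 + 8, so

    ∬_D (curl F)_z dA = ∫_0^{2π} ∫_0^{7} (12r^2sin(θ)^2 + 8) · r dr dθ.

Inner (r from 0 to 7): 7203sin(θ)^2 + 196.
Outer (θ from 0 to 2π): 7595π.

Therefore ∮_C F · dr = 7595π.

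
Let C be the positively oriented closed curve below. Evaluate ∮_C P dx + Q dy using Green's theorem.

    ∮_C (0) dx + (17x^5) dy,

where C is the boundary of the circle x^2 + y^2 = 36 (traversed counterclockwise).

Green's theorem converts the closed line integral into a double integral over the enclosed region D:

    ∮_C P dx + Q dy = ∬_D (∂Q/∂x - ∂P/∂y) dA.

Here P = 0, Q = 17x^5, so

    ∂Q/∂x = 85x^4,    ∂P/∂y = 0,
    ∂Q/∂x - ∂P/∂y = 85x^4.

D is the region x^2 + y^2 ≤ 36. Evaluating the double integral:

In polar coordinates (x = r cos θ, y = r sin θ, dA = r dr dθ) the integrand becomes 85r^4cos(θ)^4, so

    ∬_D (85x^4) dA = ∫_0^{2π} ∫_0^{6} (85r^4cos(θ)^4) · r dr dθ.

Inner (r from 0 to 6): 660960cos(θ)^4.
Outer (θ from 0 to 2π): 495720π.

Therefore ∮_C P dx + Q dy = 495720π.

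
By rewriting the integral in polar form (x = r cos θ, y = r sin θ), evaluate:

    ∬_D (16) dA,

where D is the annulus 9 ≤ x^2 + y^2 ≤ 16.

The region D is 3 ≤ r ≤ 4, 0 ≤ θ ≤ 2π in polar coordinates, where x = r cos(θ), y = r sin(θ), and dA = r dr dθ.

Under the substitution, the integrand becomes 16, so

    ∬_D (16) dA = ∫_{0}^{2π} ∫_{3}^{4} (16) · r dr dθ.

Inner integral (in r): ∫_{3}^{4} (16) · r dr = 56.

Outer integral (in θ): ∫_{0}^{2π} (56) dθ = 112π.

Therefore ∬_D (16) dA = 112π.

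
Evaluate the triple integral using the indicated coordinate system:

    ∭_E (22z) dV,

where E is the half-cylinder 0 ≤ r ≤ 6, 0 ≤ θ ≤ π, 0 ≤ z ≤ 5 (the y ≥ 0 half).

In cylindrical coordinates, x = r cos(θ), y = r sin(θ), z = z, and dV = r dr dθ dz.

The integrand becomes 22z, so

    ∭_E (22z) dV = ∫_{0}^{π} ∫_{0}^{6} ∫_{0}^{5} (22z) · r dz dr dθ.

Inner (z): 275r.
Middle (r from 0 to 6): 4950.
Outer (θ): 4950π.

Therefore the triple integral equals 4950π.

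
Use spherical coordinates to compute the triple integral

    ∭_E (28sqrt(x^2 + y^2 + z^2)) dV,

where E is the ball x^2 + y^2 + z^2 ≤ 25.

In spherical coordinates, x = ρ sin(φ) cos(θ), y = ρ sin(φ) sin(θ), z = ρ cos(φ), and dV = ρ^2 sin(φ) dρ dφ dθ.

The integrand becomes 28ρ, so

    ∭_E (28sqrt(x^2 + y^2 + z^2)) dV = ∫_{0}^{2π} ∫_{0}^{π} ∫_{0}^{5} (28ρ) · ρ^2 sin(φ) dρ dφ dθ.

Inner (ρ): 4375sin(φ).
Middle (φ): 8750.
Outer (θ): 17500π.

Therefore the triple integral equals 17500π.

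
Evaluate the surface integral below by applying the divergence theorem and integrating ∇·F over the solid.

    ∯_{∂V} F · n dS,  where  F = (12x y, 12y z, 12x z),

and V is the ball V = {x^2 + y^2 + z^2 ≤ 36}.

By the divergence theorem,

    ∯_{∂V} F · n dS = ∭_V (∇ · F) dV.

Compute the divergence:
    ∇ · F = ∂F_x/∂x + ∂F_y/∂y + ∂F_z/∂z = 12y + 12z + 12x = 12x + 12y + 12z.

In spherical coordinates, x = ρ sin(φ) cos(θ), y = ρ sin(φ) sin(θ), z = ρ cos(φ), dV = ρ^2 sin(φ) dρ dφ dθ, with 0 ≤ ρ ≤ 6, 0 ≤ φ ≤ π, 0 ≤ θ ≤ 2π.

The integrand, after substitution and multiplying by the volume element, becomes (12ρ (sqrt(2)sin(φ)sin(θ + π/4) + cos(φ))) · ρ^2 sin(φ), so

    ∭_V (∇·F) dV = ∫_0^{2π} ∫_0^{π} ∫_0^{6} (12ρ (sqrt(2)sin(φ)sin(θ + π/4) + cos(φ))) · ρ^2 sin(φ) dρ dφ dθ.

Inner (ρ from 0 to 6): 3888(sqrt(2)sin(φ)sin(θ + π/4) + cos(φ))sin(φ).
Middle (φ from 0 to π): 1944sqrt(2)π sin(θ + π/4).
Outer (θ from 0 to 2π): 0.

Therefore ∯_{∂V} F · n dS = 0.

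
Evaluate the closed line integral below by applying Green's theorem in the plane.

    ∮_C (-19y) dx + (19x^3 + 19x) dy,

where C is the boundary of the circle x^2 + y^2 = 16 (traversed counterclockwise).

Green's theorem converts the closed line integral into a double integral over the enclosed region D:

    ∮_C P dx + Q dy = ∬_D (∂Q/∂x - ∂P/∂y) dA.

Here P = -19y, Q = 19x^3 + 19x, so

    ∂Q/∂x = 57x^2 + 19,    ∂P/∂y = -19,
    ∂Q/∂x - ∂P/∂y = 57x^2 + 38.

D is the region x^2 + y^2 ≤ 16. Evaluating the double integral:

In polar coordinates (x = r cos θ, y = r sin θ, dA = r dr dθ) the integrand becomes 57r^2cos(θ)^2 + 38, so

    ∬_D (57x^2 + 38) dA = ∫_0^{2π} ∫_0^{4} (57r^2cos(θ)^2 + 38) · r dr dθ.

Inner (r from 0 to 4): 3648cos(θ)^2 + 304.
Outer (θ from 0 to 2π): 4256π.

Therefore ∮_C P dx + Q dy = 4256π.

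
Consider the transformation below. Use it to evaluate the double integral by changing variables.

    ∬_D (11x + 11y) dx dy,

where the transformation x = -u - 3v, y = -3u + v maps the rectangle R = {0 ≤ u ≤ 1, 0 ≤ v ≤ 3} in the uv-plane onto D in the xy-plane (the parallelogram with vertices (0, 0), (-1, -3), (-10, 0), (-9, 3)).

Compute the Jacobian determinant of (x, y) with respect to (u, v):

    ∂(x,y)/∂(u,v) = | -1  -3 | = (-1)(1) - (-3)(-3) = -10.
                   | -3  1 |

Its absolute value is |J| = 10 (the area scaling factor).

Substituting x = -u - 3v, y = -3u + v into the integrand,

    11x + 11y → -44u - 22v,

so the integral becomes

    ∬_R (-44u - 22v) · |J| du dv = ∫_0^1 ∫_0^3 (-440u - 220v) dv du.

Inner (v): -1320u - 990.
Outer (u): -1650.

Therefore ∬_D (11x + 11y) dx dy = -1650.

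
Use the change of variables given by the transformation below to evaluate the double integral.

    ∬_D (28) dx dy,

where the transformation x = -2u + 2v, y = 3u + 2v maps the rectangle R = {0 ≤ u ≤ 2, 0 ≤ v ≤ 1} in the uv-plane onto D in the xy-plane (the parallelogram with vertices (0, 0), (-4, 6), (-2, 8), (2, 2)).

Compute the Jacobian determinant of (x, y) with respect to (u, v):

    ∂(x,y)/∂(u,v) = | -2  2 | = (-2)(2) - (2)(3) = -10.
                   | 3  2 |

Its absolute value is |J| = 10 (the area scaling factor).

Substituting x = -2u + 2v, y = 3u + 2v into the integrand,

    28 → 28,

so the integral becomes

    ∬_R (28) · |J| du dv = ∫_0^2 ∫_0^1 (280) dv du.

Inner (v): 280.
Outer (u): 560.

Therefore ∬_D (28) dx dy = 560.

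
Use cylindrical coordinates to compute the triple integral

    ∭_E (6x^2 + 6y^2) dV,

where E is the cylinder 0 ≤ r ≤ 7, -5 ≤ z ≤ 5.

In cylindrical coordinates, x = r cos(θ), y = r sin(θ), z = z, and dV = r dr dθ dz.

The integrand becomes 6r^2, so

    ∭_E (6x^2 + 6y^2) dV = ∫_{0}^{2π} ∫_{0}^{7} ∫_{-5}^{5} (6r^2) · r dz dr dθ.

Inner (z): 60r^3.
Middle (r from 0 to 7): 36015.
Outer (θ): 72030π.

Therefore the triple integral equals 72030π.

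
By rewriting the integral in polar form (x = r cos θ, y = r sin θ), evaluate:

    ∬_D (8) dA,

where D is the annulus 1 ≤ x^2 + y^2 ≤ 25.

The region D is 1 ≤ r ≤ 5, 0 ≤ θ ≤ 2π in polar coordinates, where x = r cos(θ), y = r sin(θ), and dA = r dr dθ.

Under the substitution, the integrand becomes 8, so

    ∬_D (8) dA = ∫_{0}^{2π} ∫_{1}^{5} (8) · r dr dθ.

Inner integral (in r): ∫_{1}^{5} (8) · r dr = 96.

Outer integral (in θ): ∫_{0}^{2π} (96) dθ = 192π.

Therefore ∬_D (8) dA = 192π.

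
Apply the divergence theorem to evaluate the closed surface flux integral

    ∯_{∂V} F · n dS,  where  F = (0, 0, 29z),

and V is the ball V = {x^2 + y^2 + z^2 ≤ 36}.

By the divergence theorem,

    ∯_{∂V} F · n dS = ∭_V (∇ · F) dV.

Compute the divergence:
    ∇ · F = ∂F_x/∂x + ∂F_y/∂y + ∂F_z/∂z = 0 + 0 + 29 = 29.

In spherical coordinates, x = ρ sin(φ) cos(θ), y = ρ sin(φ) sin(θ), z = ρ cos(φ), dV = ρ^2 sin(φ) dρ dφ dθ, with 0 ≤ ρ ≤ 6, 0 ≤ φ ≤ π, 0 ≤ θ ≤ 2π.

The integrand, after substitution and multiplying by the volume element, becomes (29) · ρ^2 sin(φ), so

    ∭_V (∇·F) dV = ∫_0^{2π} ∫_0^{π} ∫_0^{6} (29) · ρ^2 sin(φ) dρ dφ dθ.

Inner (ρ from 0 to 6): 2088sin(φ).
Middle (φ from 0 to π): 4176.
Outer (θ from 0 to 2π): 8352π.

Therefore ∯_{∂V} F · n dS = 8352π.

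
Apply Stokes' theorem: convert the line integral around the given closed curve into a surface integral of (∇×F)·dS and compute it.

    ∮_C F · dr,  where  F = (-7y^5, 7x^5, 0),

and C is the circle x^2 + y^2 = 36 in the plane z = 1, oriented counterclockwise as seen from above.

Let S be the flat disk x^2 + y^2 ≤ 36 in the plane z = 1, with upward unit normal n̂ = ẑ. By Stokes' theorem,

    ∮_C F · dr = ∬_S (∇ × F) · n̂ dS = ∬_D (curl F)_z dA,

where D is the disk x^2 + y^2 ≤ 36.

Compute the curl of F = (-7y^5, 7x^5, 0):
    (∇ × F)_x = ∂F_z/∂y - ∂F_y/∂z = 0,
    (∇ × F)_y = ∂F_x/∂z - ∂F_z/∂x = 0,
    (∇ × F)_z = ∂F_y/∂x - ∂F_x/∂y = 35x^4 + 35y^4.

On z = 1, (curl F)_z = 35x^4 + 35y^4.

Convert to polar (x = r cos θ, y = r sin θ, dA = r dr dθ); the integrand becomes 35r^4(sin(θ)^4 + cos(θ)^4), so

    ∬_D (curl F)_z dA = ∫_0^{2π} ∫_0^{6} (35r^4(sin(θ)^4 + cos(θ)^4)) · r dr dθ.

Inner (r from 0 to 6): 272160sin(θ)^4 + 272160cos(θ)^4.
Outer (θ from 0 to 2π): 408240π.

Therefore ∮_C F · dr = 408240π.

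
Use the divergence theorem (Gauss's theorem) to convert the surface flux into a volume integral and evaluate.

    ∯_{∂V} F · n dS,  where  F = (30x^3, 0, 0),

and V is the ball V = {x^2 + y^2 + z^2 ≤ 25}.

By the divergence theorem,

    ∯_{∂V} F · n dS = ∭_V (∇ · F) dV.

Compute the divergence:
    ∇ · F = ∂F_x/∂x + ∂F_y/∂y + ∂F_z/∂z = 90x^2 + 0 + 0 = 90x^2.

In spherical coordinates, x = ρ sin(φ) cos(θ), y = ρ sin(φ) sin(θ), z = ρ cos(φ), dV = ρ^2 sin(φ) dρ dφ dθ, with 0 ≤ ρ ≤ 5, 0 ≤ φ ≤ π, 0 ≤ θ ≤ 2π.

The integrand, after substitution and multiplying by the volume element, becomes (90ρ^2sin(φ)^2cos(θ)^2) · ρ^2 sin(φ), so

    ∭_V (∇·F) dV = ∫_0^{2π} ∫_0^{π} ∫_0^{5} (90ρ^2sin(φ)^2cos(θ)^2) · ρ^2 sin(φ) dρ dφ dθ.

Inner (ρ from 0 to 5): 56250sin(φ)^3cos(θ)^2.
Middle (φ from 0 to π): 75000cos(θ)^2.
Outer (θ from 0 to 2π): 75000π.

Therefore ∯_{∂V} F · n dS = 75000π.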